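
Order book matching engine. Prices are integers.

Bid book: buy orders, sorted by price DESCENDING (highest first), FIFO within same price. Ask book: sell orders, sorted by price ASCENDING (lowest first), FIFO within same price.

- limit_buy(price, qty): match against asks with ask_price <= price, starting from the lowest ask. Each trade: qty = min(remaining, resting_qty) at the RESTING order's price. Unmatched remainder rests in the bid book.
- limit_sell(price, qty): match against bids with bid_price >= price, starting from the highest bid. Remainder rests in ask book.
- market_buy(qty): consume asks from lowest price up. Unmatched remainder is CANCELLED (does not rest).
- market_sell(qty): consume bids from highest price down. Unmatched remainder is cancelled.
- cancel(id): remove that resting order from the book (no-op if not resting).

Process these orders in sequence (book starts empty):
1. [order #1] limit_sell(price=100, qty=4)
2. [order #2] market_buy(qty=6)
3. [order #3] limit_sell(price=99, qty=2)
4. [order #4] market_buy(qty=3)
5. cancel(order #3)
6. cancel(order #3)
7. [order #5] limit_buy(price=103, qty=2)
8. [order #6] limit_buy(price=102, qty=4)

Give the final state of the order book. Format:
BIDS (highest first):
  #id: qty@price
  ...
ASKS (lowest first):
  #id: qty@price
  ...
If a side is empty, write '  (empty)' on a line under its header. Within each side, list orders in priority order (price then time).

Answer: BIDS (highest first):
  #5: 2@103
  #6: 4@102
ASKS (lowest first):
  (empty)

Derivation:
After op 1 [order #1] limit_sell(price=100, qty=4): fills=none; bids=[-] asks=[#1:4@100]
After op 2 [order #2] market_buy(qty=6): fills=#2x#1:4@100; bids=[-] asks=[-]
After op 3 [order #3] limit_sell(price=99, qty=2): fills=none; bids=[-] asks=[#3:2@99]
After op 4 [order #4] market_buy(qty=3): fills=#4x#3:2@99; bids=[-] asks=[-]
After op 5 cancel(order #3): fills=none; bids=[-] asks=[-]
After op 6 cancel(order #3): fills=none; bids=[-] asks=[-]
After op 7 [order #5] limit_buy(price=103, qty=2): fills=none; bids=[#5:2@103] asks=[-]
After op 8 [order #6] limit_buy(price=102, qty=4): fills=none; bids=[#5:2@103 #6:4@102] asks=[-]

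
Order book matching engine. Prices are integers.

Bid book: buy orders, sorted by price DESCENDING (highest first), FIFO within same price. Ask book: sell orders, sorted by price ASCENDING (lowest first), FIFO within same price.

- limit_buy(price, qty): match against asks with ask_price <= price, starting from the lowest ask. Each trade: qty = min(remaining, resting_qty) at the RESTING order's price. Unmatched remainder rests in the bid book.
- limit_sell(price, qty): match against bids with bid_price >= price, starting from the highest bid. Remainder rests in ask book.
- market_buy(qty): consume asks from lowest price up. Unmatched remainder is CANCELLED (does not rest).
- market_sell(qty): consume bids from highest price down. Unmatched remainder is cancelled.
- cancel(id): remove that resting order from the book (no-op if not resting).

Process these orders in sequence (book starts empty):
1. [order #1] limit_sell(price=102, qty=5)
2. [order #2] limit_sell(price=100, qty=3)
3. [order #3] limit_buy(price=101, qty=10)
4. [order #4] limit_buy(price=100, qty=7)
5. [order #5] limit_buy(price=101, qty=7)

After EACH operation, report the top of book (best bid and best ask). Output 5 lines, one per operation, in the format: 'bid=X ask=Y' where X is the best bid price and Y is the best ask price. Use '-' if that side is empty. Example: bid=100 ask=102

Answer: bid=- ask=102
bid=- ask=100
bid=101 ask=102
bid=101 ask=102
bid=101 ask=102

Derivation:
After op 1 [order #1] limit_sell(price=102, qty=5): fills=none; bids=[-] asks=[#1:5@102]
After op 2 [order #2] limit_sell(price=100, qty=3): fills=none; bids=[-] asks=[#2:3@100 #1:5@102]
After op 3 [order #3] limit_buy(price=101, qty=10): fills=#3x#2:3@100; bids=[#3:7@101] asks=[#1:5@102]
After op 4 [order #4] limit_buy(price=100, qty=7): fills=none; bids=[#3:7@101 #4:7@100] asks=[#1:5@102]
After op 5 [order #5] limit_buy(price=101, qty=7): fills=none; bids=[#3:7@101 #5:7@101 #4:7@100] asks=[#1:5@102]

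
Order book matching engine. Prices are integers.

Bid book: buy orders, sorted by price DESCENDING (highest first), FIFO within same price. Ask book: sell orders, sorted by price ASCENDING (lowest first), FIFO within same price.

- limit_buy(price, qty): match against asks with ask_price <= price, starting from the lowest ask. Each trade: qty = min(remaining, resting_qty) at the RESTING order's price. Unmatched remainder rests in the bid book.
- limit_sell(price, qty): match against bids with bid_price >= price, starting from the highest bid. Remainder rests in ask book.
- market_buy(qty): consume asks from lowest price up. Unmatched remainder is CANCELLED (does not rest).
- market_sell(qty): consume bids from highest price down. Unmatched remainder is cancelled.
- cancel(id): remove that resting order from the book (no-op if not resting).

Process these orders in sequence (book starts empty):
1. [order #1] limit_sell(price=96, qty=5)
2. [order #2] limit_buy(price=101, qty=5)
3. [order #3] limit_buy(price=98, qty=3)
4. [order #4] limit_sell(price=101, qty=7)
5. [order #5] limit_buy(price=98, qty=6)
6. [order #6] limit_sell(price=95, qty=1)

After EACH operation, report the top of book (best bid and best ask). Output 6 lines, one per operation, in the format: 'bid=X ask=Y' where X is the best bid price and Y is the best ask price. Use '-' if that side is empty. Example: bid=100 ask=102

After op 1 [order #1] limit_sell(price=96, qty=5): fills=none; bids=[-] asks=[#1:5@96]
After op 2 [order #2] limit_buy(price=101, qty=5): fills=#2x#1:5@96; bids=[-] asks=[-]
After op 3 [order #3] limit_buy(price=98, qty=3): fills=none; bids=[#3:3@98] asks=[-]
After op 4 [order #4] limit_sell(price=101, qty=7): fills=none; bids=[#3:3@98] asks=[#4:7@101]
After op 5 [order #5] limit_buy(price=98, qty=6): fills=none; bids=[#3:3@98 #5:6@98] asks=[#4:7@101]
After op 6 [order #6] limit_sell(price=95, qty=1): fills=#3x#6:1@98; bids=[#3:2@98 #5:6@98] asks=[#4:7@101]

Answer: bid=- ask=96
bid=- ask=-
bid=98 ask=-
bid=98 ask=101
bid=98 ask=101
bid=98 ask=101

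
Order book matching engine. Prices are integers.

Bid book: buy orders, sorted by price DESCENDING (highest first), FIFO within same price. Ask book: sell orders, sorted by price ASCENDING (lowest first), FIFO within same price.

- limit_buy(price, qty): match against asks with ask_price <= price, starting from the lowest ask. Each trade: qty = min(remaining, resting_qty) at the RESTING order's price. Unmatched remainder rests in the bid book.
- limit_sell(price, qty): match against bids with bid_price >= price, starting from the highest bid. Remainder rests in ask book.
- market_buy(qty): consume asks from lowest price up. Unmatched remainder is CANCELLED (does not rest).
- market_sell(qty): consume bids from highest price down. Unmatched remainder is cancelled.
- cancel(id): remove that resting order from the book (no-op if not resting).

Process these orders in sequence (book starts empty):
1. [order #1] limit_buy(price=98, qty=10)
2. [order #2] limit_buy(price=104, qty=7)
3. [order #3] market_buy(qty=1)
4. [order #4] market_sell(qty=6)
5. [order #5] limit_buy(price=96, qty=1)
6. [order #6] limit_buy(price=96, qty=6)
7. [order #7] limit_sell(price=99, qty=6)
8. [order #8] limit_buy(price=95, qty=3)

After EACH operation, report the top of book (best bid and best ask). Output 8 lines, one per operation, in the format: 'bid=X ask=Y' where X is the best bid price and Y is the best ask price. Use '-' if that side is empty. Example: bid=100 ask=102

Answer: bid=98 ask=-
bid=104 ask=-
bid=104 ask=-
bid=104 ask=-
bid=104 ask=-
bid=104 ask=-
bid=98 ask=99
bid=98 ask=99

Derivation:
After op 1 [order #1] limit_buy(price=98, qty=10): fills=none; bids=[#1:10@98] asks=[-]
After op 2 [order #2] limit_buy(price=104, qty=7): fills=none; bids=[#2:7@104 #1:10@98] asks=[-]
After op 3 [order #3] market_buy(qty=1): fills=none; bids=[#2:7@104 #1:10@98] asks=[-]
After op 4 [order #4] market_sell(qty=6): fills=#2x#4:6@104; bids=[#2:1@104 #1:10@98] asks=[-]
After op 5 [order #5] limit_buy(price=96, qty=1): fills=none; bids=[#2:1@104 #1:10@98 #5:1@96] asks=[-]
After op 6 [order #6] limit_buy(price=96, qty=6): fills=none; bids=[#2:1@104 #1:10@98 #5:1@96 #6:6@96] asks=[-]
After op 7 [order #7] limit_sell(price=99, qty=6): fills=#2x#7:1@104; bids=[#1:10@98 #5:1@96 #6:6@96] asks=[#7:5@99]
After op 8 [order #8] limit_buy(price=95, qty=3): fills=none; bids=[#1:10@98 #5:1@96 #6:6@96 #8:3@95] asks=[#7:5@99]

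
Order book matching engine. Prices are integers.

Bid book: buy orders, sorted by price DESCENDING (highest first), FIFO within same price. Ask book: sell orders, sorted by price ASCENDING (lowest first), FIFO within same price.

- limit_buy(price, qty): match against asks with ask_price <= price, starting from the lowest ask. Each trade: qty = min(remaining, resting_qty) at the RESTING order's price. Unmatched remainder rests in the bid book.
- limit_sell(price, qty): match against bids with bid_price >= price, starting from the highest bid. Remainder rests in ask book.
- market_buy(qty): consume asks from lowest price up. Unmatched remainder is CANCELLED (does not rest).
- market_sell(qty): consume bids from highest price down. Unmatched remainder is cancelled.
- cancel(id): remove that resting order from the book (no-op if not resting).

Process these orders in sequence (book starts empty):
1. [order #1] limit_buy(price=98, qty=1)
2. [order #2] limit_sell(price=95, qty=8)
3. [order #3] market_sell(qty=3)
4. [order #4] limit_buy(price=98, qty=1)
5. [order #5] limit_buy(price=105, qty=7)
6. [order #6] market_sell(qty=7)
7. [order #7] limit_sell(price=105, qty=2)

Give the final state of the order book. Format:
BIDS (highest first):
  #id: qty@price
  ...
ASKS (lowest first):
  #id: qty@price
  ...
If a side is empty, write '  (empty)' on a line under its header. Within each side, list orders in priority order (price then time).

Answer: BIDS (highest first):
  (empty)
ASKS (lowest first):
  #7: 2@105

Derivation:
After op 1 [order #1] limit_buy(price=98, qty=1): fills=none; bids=[#1:1@98] asks=[-]
After op 2 [order #2] limit_sell(price=95, qty=8): fills=#1x#2:1@98; bids=[-] asks=[#2:7@95]
After op 3 [order #3] market_sell(qty=3): fills=none; bids=[-] asks=[#2:7@95]
After op 4 [order #4] limit_buy(price=98, qty=1): fills=#4x#2:1@95; bids=[-] asks=[#2:6@95]
After op 5 [order #5] limit_buy(price=105, qty=7): fills=#5x#2:6@95; bids=[#5:1@105] asks=[-]
After op 6 [order #6] market_sell(qty=7): fills=#5x#6:1@105; bids=[-] asks=[-]
After op 7 [order #7] limit_sell(price=105, qty=2): fills=none; bids=[-] asks=[#7:2@105]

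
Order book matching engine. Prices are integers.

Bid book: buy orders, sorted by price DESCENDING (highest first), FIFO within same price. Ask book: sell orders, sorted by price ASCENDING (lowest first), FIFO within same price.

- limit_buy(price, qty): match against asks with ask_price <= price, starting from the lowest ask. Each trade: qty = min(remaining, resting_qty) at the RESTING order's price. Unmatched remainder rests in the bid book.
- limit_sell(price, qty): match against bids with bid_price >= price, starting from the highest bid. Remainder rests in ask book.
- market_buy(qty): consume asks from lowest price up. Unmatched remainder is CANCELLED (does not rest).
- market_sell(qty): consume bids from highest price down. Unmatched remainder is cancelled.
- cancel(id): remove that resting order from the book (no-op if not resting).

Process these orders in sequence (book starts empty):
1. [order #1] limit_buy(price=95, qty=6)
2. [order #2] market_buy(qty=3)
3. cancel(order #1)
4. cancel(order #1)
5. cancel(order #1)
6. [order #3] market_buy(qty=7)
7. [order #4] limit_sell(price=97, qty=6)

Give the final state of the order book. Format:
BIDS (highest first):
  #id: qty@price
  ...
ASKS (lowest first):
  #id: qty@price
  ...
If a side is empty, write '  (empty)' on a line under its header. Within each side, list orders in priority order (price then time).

Answer: BIDS (highest first):
  (empty)
ASKS (lowest first):
  #4: 6@97

Derivation:
After op 1 [order #1] limit_buy(price=95, qty=6): fills=none; bids=[#1:6@95] asks=[-]
After op 2 [order #2] market_buy(qty=3): fills=none; bids=[#1:6@95] asks=[-]
After op 3 cancel(order #1): fills=none; bids=[-] asks=[-]
After op 4 cancel(order #1): fills=none; bids=[-] asks=[-]
After op 5 cancel(order #1): fills=none; bids=[-] asks=[-]
After op 6 [order #3] market_buy(qty=7): fills=none; bids=[-] asks=[-]
After op 7 [order #4] limit_sell(price=97, qty=6): fills=none; bids=[-] asks=[#4:6@97]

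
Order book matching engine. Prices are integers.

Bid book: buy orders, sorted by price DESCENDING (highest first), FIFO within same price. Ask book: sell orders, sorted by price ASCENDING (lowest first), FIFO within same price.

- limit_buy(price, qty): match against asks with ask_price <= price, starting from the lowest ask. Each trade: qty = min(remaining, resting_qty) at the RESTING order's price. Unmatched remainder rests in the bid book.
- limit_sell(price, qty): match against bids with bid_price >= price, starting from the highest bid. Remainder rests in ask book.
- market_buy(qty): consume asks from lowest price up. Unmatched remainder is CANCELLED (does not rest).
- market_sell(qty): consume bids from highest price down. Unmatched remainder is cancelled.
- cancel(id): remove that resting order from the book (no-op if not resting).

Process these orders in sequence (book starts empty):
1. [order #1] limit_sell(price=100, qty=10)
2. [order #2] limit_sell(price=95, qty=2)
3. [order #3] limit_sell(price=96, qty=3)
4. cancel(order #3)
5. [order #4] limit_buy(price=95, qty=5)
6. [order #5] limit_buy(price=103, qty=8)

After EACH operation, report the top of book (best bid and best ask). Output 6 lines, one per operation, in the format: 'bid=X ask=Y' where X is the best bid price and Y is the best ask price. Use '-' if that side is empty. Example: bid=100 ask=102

After op 1 [order #1] limit_sell(price=100, qty=10): fills=none; bids=[-] asks=[#1:10@100]
After op 2 [order #2] limit_sell(price=95, qty=2): fills=none; bids=[-] asks=[#2:2@95 #1:10@100]
After op 3 [order #3] limit_sell(price=96, qty=3): fills=none; bids=[-] asks=[#2:2@95 #3:3@96 #1:10@100]
After op 4 cancel(order #3): fills=none; bids=[-] asks=[#2:2@95 #1:10@100]
After op 5 [order #4] limit_buy(price=95, qty=5): fills=#4x#2:2@95; bids=[#4:3@95] asks=[#1:10@100]
After op 6 [order #5] limit_buy(price=103, qty=8): fills=#5x#1:8@100; bids=[#4:3@95] asks=[#1:2@100]

Answer: bid=- ask=100
bid=- ask=95
bid=- ask=95
bid=- ask=95
bid=95 ask=100
bid=95 ask=100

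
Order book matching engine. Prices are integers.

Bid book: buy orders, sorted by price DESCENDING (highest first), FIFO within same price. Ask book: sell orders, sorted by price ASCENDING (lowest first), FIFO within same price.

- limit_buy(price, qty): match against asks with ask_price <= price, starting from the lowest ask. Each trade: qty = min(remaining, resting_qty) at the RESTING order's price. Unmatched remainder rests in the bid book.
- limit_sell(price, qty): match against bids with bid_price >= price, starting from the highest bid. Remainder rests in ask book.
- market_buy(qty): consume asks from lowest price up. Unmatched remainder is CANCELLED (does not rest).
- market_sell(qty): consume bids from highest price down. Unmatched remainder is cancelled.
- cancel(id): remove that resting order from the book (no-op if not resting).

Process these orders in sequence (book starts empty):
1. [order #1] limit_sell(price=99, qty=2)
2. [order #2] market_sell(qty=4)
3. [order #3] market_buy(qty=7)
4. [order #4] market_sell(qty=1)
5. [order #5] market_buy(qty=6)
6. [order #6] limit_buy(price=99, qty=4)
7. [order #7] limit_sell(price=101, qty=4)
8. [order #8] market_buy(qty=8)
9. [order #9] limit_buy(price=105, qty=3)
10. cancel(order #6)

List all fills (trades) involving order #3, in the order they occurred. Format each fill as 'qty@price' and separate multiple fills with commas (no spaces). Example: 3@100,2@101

After op 1 [order #1] limit_sell(price=99, qty=2): fills=none; bids=[-] asks=[#1:2@99]
After op 2 [order #2] market_sell(qty=4): fills=none; bids=[-] asks=[#1:2@99]
After op 3 [order #3] market_buy(qty=7): fills=#3x#1:2@99; bids=[-] asks=[-]
After op 4 [order #4] market_sell(qty=1): fills=none; bids=[-] asks=[-]
After op 5 [order #5] market_buy(qty=6): fills=none; bids=[-] asks=[-]
After op 6 [order #6] limit_buy(price=99, qty=4): fills=none; bids=[#6:4@99] asks=[-]
After op 7 [order #7] limit_sell(price=101, qty=4): fills=none; bids=[#6:4@99] asks=[#7:4@101]
After op 8 [order #8] market_buy(qty=8): fills=#8x#7:4@101; bids=[#6:4@99] asks=[-]
After op 9 [order #9] limit_buy(price=105, qty=3): fills=none; bids=[#9:3@105 #6:4@99] asks=[-]
After op 10 cancel(order #6): fills=none; bids=[#9:3@105] asks=[-]

Answer: 2@99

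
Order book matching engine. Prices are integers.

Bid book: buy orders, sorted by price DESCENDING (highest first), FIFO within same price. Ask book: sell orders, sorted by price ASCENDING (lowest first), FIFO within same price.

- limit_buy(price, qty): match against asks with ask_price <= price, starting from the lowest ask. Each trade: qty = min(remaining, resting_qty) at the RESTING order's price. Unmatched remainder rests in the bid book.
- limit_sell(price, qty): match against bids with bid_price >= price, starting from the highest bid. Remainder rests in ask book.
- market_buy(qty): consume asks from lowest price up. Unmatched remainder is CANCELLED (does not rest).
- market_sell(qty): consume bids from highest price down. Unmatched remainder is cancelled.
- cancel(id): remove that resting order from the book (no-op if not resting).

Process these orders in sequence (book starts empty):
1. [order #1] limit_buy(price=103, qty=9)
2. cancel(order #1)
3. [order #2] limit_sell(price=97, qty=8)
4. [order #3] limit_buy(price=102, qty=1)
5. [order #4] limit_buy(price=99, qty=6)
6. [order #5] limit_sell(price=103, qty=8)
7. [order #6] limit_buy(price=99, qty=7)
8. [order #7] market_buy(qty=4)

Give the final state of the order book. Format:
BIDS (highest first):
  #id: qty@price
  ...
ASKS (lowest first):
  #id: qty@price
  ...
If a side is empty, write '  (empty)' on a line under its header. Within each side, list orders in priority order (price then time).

After op 1 [order #1] limit_buy(price=103, qty=9): fills=none; bids=[#1:9@103] asks=[-]
After op 2 cancel(order #1): fills=none; bids=[-] asks=[-]
After op 3 [order #2] limit_sell(price=97, qty=8): fills=none; bids=[-] asks=[#2:8@97]
After op 4 [order #3] limit_buy(price=102, qty=1): fills=#3x#2:1@97; bids=[-] asks=[#2:7@97]
After op 5 [order #4] limit_buy(price=99, qty=6): fills=#4x#2:6@97; bids=[-] asks=[#2:1@97]
After op 6 [order #5] limit_sell(price=103, qty=8): fills=none; bids=[-] asks=[#2:1@97 #5:8@103]
After op 7 [order #6] limit_buy(price=99, qty=7): fills=#6x#2:1@97; bids=[#6:6@99] asks=[#5:8@103]
After op 8 [order #7] market_buy(qty=4): fills=#7x#5:4@103; bids=[#6:6@99] asks=[#5:4@103]

Answer: BIDS (highest first):
  #6: 6@99
ASKS (lowest first):
  #5: 4@103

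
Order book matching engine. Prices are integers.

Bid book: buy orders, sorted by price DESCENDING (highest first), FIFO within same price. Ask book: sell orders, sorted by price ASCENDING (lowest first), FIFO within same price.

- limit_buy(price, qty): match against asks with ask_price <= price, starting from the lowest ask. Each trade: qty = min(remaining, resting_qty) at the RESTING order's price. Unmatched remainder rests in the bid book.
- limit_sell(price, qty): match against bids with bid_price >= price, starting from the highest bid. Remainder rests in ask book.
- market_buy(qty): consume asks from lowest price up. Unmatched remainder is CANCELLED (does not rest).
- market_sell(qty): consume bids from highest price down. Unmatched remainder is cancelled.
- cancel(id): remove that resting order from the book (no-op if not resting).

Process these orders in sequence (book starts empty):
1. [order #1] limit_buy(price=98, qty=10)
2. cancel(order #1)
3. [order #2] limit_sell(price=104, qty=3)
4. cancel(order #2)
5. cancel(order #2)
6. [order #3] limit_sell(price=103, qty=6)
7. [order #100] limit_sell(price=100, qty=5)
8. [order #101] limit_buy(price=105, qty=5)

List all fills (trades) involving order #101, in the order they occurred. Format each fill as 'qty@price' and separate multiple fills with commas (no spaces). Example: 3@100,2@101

Answer: 5@100

Derivation:
After op 1 [order #1] limit_buy(price=98, qty=10): fills=none; bids=[#1:10@98] asks=[-]
After op 2 cancel(order #1): fills=none; bids=[-] asks=[-]
After op 3 [order #2] limit_sell(price=104, qty=3): fills=none; bids=[-] asks=[#2:3@104]
After op 4 cancel(order #2): fills=none; bids=[-] asks=[-]
After op 5 cancel(order #2): fills=none; bids=[-] asks=[-]
After op 6 [order #3] limit_sell(price=103, qty=6): fills=none; bids=[-] asks=[#3:6@103]
After op 7 [order #100] limit_sell(price=100, qty=5): fills=none; bids=[-] asks=[#100:5@100 #3:6@103]
After op 8 [order #101] limit_buy(price=105, qty=5): fills=#101x#100:5@100; bids=[-] asks=[#3:6@103]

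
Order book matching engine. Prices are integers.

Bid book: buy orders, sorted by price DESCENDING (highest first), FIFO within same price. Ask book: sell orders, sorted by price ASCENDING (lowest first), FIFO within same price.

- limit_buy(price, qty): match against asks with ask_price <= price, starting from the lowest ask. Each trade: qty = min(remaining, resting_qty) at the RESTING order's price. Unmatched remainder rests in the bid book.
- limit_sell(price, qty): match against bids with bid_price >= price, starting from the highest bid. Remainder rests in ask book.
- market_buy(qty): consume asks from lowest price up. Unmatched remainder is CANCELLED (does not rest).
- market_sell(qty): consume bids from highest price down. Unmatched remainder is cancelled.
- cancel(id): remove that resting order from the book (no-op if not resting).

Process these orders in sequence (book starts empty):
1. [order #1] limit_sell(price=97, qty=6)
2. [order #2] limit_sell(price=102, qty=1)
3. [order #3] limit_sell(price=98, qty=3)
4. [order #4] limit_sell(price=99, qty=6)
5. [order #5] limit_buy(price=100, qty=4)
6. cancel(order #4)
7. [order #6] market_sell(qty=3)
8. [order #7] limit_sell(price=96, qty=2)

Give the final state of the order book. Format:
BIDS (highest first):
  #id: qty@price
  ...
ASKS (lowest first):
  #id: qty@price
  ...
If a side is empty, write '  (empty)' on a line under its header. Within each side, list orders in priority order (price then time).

Answer: BIDS (highest first):
  (empty)
ASKS (lowest first):
  #7: 2@96
  #1: 2@97
  #3: 3@98
  #2: 1@102

Derivation:
After op 1 [order #1] limit_sell(price=97, qty=6): fills=none; bids=[-] asks=[#1:6@97]
After op 2 [order #2] limit_sell(price=102, qty=1): fills=none; bids=[-] asks=[#1:6@97 #2:1@102]
After op 3 [order #3] limit_sell(price=98, qty=3): fills=none; bids=[-] asks=[#1:6@97 #3:3@98 #2:1@102]
After op 4 [order #4] limit_sell(price=99, qty=6): fills=none; bids=[-] asks=[#1:6@97 #3:3@98 #4:6@99 #2:1@102]
After op 5 [order #5] limit_buy(price=100, qty=4): fills=#5x#1:4@97; bids=[-] asks=[#1:2@97 #3:3@98 #4:6@99 #2:1@102]
After op 6 cancel(order #4): fills=none; bids=[-] asks=[#1:2@97 #3:3@98 #2:1@102]
After op 7 [order #6] market_sell(qty=3): fills=none; bids=[-] asks=[#1:2@97 #3:3@98 #2:1@102]
After op 8 [order #7] limit_sell(price=96, qty=2): fills=none; bids=[-] asks=[#7:2@96 #1:2@97 #3:3@98 #2:1@102]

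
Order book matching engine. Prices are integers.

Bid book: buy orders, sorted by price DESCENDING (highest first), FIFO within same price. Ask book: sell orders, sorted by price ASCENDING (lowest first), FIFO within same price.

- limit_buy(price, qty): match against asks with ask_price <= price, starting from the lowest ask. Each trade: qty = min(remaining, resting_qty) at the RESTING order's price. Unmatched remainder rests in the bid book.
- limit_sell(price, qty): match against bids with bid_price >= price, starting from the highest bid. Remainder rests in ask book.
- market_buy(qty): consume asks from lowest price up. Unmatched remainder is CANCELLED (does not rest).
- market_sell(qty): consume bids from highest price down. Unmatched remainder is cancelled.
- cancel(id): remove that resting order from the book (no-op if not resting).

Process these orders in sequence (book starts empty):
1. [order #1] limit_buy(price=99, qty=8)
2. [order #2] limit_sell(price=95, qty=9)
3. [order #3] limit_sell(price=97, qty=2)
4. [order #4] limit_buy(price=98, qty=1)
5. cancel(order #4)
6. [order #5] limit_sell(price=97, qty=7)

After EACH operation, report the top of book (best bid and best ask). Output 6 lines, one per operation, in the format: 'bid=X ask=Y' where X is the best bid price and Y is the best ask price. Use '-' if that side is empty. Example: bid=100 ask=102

Answer: bid=99 ask=-
bid=- ask=95
bid=- ask=95
bid=- ask=97
bid=- ask=97
bid=- ask=97

Derivation:
After op 1 [order #1] limit_buy(price=99, qty=8): fills=none; bids=[#1:8@99] asks=[-]
After op 2 [order #2] limit_sell(price=95, qty=9): fills=#1x#2:8@99; bids=[-] asks=[#2:1@95]
After op 3 [order #3] limit_sell(price=97, qty=2): fills=none; bids=[-] asks=[#2:1@95 #3:2@97]
After op 4 [order #4] limit_buy(price=98, qty=1): fills=#4x#2:1@95; bids=[-] asks=[#3:2@97]
After op 5 cancel(order #4): fills=none; bids=[-] asks=[#3:2@97]
After op 6 [order #5] limit_sell(price=97, qty=7): fills=none; bids=[-] asks=[#3:2@97 #5:7@97]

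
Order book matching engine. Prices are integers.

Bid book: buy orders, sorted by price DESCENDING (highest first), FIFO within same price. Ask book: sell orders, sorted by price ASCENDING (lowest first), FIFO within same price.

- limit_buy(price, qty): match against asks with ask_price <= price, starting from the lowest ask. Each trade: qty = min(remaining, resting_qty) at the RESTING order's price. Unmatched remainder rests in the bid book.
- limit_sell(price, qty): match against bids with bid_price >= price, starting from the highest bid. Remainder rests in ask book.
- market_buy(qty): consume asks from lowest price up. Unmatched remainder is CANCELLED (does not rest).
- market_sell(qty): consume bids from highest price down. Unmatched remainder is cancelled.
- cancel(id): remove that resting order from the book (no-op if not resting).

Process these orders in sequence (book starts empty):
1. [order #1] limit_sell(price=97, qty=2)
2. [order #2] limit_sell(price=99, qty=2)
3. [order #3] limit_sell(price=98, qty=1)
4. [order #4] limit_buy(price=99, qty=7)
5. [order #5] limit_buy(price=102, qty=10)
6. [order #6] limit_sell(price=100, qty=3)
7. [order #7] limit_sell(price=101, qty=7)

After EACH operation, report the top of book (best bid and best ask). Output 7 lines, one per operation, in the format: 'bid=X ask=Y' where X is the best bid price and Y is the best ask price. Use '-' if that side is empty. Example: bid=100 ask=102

After op 1 [order #1] limit_sell(price=97, qty=2): fills=none; bids=[-] asks=[#1:2@97]
After op 2 [order #2] limit_sell(price=99, qty=2): fills=none; bids=[-] asks=[#1:2@97 #2:2@99]
After op 3 [order #3] limit_sell(price=98, qty=1): fills=none; bids=[-] asks=[#1:2@97 #3:1@98 #2:2@99]
After op 4 [order #4] limit_buy(price=99, qty=7): fills=#4x#1:2@97 #4x#3:1@98 #4x#2:2@99; bids=[#4:2@99] asks=[-]
After op 5 [order #5] limit_buy(price=102, qty=10): fills=none; bids=[#5:10@102 #4:2@99] asks=[-]
After op 6 [order #6] limit_sell(price=100, qty=3): fills=#5x#6:3@102; bids=[#5:7@102 #4:2@99] asks=[-]
After op 7 [order #7] limit_sell(price=101, qty=7): fills=#5x#7:7@102; bids=[#4:2@99] asks=[-]

Answer: bid=- ask=97
bid=- ask=97
bid=- ask=97
bid=99 ask=-
bid=102 ask=-
bid=102 ask=-
bid=99 ask=-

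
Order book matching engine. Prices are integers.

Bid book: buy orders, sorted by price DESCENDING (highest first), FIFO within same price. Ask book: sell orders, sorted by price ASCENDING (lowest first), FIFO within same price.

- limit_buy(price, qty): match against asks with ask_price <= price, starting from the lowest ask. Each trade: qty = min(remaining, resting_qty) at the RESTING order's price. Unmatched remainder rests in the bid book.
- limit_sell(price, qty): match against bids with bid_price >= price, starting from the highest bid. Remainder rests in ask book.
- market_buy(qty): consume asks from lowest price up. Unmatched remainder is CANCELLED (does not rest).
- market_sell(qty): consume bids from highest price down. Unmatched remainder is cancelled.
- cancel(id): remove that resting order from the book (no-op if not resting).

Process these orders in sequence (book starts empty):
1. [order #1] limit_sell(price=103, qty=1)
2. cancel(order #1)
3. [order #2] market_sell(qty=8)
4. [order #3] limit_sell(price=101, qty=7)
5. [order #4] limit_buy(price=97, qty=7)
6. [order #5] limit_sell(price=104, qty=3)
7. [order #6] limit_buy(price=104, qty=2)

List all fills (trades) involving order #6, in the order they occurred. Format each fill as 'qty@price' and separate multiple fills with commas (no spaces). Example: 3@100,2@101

After op 1 [order #1] limit_sell(price=103, qty=1): fills=none; bids=[-] asks=[#1:1@103]
After op 2 cancel(order #1): fills=none; bids=[-] asks=[-]
After op 3 [order #2] market_sell(qty=8): fills=none; bids=[-] asks=[-]
After op 4 [order #3] limit_sell(price=101, qty=7): fills=none; bids=[-] asks=[#3:7@101]
After op 5 [order #4] limit_buy(price=97, qty=7): fills=none; bids=[#4:7@97] asks=[#3:7@101]
After op 6 [order #5] limit_sell(price=104, qty=3): fills=none; bids=[#4:7@97] asks=[#3:7@101 #5:3@104]
After op 7 [order #6] limit_buy(price=104, qty=2): fills=#6x#3:2@101; bids=[#4:7@97] asks=[#3:5@101 #5:3@104]

Answer: 2@101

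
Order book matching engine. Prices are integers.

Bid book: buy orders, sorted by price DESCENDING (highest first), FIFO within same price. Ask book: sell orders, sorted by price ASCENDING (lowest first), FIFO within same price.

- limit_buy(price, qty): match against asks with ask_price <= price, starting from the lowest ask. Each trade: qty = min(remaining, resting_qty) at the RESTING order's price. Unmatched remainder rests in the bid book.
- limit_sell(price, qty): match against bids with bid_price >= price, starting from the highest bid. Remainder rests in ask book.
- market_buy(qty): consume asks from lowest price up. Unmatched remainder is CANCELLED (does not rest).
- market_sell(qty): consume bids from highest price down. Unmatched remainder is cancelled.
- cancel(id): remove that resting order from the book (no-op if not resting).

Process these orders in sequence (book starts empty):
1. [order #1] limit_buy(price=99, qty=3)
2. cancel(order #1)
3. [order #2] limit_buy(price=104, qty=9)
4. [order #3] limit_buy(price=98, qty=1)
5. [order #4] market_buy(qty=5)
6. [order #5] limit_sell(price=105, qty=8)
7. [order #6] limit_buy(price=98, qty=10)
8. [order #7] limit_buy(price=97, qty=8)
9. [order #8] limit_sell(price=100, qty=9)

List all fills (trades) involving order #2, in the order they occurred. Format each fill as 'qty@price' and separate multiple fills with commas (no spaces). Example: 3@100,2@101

Answer: 9@104

Derivation:
After op 1 [order #1] limit_buy(price=99, qty=3): fills=none; bids=[#1:3@99] asks=[-]
After op 2 cancel(order #1): fills=none; bids=[-] asks=[-]
After op 3 [order #2] limit_buy(price=104, qty=9): fills=none; bids=[#2:9@104] asks=[-]
After op 4 [order #3] limit_buy(price=98, qty=1): fills=none; bids=[#2:9@104 #3:1@98] asks=[-]
After op 5 [order #4] market_buy(qty=5): fills=none; bids=[#2:9@104 #3:1@98] asks=[-]
After op 6 [order #5] limit_sell(price=105, qty=8): fills=none; bids=[#2:9@104 #3:1@98] asks=[#5:8@105]
After op 7 [order #6] limit_buy(price=98, qty=10): fills=none; bids=[#2:9@104 #3:1@98 #6:10@98] asks=[#5:8@105]
After op 8 [order #7] limit_buy(price=97, qty=8): fills=none; bids=[#2:9@104 #3:1@98 #6:10@98 #7:8@97] asks=[#5:8@105]
After op 9 [order #8] limit_sell(price=100, qty=9): fills=#2x#8:9@104; bids=[#3:1@98 #6:10@98 #7:8@97] asks=[#5:8@105]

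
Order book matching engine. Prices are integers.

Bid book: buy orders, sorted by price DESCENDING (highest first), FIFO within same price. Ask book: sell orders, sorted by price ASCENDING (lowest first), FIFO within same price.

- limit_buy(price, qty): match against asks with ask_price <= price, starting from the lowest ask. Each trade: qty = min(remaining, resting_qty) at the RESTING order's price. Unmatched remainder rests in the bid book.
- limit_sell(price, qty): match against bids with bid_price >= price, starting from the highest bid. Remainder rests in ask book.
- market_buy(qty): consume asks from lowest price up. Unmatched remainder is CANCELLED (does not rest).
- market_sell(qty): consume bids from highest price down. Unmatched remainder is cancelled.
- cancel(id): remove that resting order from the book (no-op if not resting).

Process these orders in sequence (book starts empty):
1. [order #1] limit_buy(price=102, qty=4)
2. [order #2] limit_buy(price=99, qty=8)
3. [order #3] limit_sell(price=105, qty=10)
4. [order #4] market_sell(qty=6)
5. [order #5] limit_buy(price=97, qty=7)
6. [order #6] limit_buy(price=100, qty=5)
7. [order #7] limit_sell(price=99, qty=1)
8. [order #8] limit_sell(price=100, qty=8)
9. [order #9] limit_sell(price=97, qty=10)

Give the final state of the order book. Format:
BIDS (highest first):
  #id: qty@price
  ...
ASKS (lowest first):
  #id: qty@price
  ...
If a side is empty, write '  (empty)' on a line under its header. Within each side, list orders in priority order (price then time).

After op 1 [order #1] limit_buy(price=102, qty=4): fills=none; bids=[#1:4@102] asks=[-]
After op 2 [order #2] limit_buy(price=99, qty=8): fills=none; bids=[#1:4@102 #2:8@99] asks=[-]
After op 3 [order #3] limit_sell(price=105, qty=10): fills=none; bids=[#1:4@102 #2:8@99] asks=[#3:10@105]
After op 4 [order #4] market_sell(qty=6): fills=#1x#4:4@102 #2x#4:2@99; bids=[#2:6@99] asks=[#3:10@105]
After op 5 [order #5] limit_buy(price=97, qty=7): fills=none; bids=[#2:6@99 #5:7@97] asks=[#3:10@105]
After op 6 [order #6] limit_buy(price=100, qty=5): fills=none; bids=[#6:5@100 #2:6@99 #5:7@97] asks=[#3:10@105]
After op 7 [order #7] limit_sell(price=99, qty=1): fills=#6x#7:1@100; bids=[#6:4@100 #2:6@99 #5:7@97] asks=[#3:10@105]
After op 8 [order #8] limit_sell(price=100, qty=8): fills=#6x#8:4@100; bids=[#2:6@99 #5:7@97] asks=[#8:4@100 #3:10@105]
After op 9 [order #9] limit_sell(price=97, qty=10): fills=#2x#9:6@99 #5x#9:4@97; bids=[#5:3@97] asks=[#8:4@100 #3:10@105]

Answer: BIDS (highest first):
  #5: 3@97
ASKS (lowest first):
  #8: 4@100
  #3: 10@105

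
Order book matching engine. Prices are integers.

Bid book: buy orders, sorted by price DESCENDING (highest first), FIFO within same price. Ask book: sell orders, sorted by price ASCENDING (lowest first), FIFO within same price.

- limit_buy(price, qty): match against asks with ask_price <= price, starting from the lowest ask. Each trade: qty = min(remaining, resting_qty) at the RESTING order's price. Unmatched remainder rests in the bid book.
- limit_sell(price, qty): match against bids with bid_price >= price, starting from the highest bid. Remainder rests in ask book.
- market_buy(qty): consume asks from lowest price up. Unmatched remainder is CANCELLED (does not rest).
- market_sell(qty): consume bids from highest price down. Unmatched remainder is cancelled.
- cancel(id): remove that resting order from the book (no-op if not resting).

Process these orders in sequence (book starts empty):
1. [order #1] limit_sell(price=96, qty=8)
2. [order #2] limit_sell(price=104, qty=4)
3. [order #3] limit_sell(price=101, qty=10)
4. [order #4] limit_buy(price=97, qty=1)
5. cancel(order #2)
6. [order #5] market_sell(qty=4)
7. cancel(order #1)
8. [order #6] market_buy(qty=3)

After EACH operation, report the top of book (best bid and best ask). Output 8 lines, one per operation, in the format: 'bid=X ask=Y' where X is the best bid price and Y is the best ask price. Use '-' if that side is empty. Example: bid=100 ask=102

After op 1 [order #1] limit_sell(price=96, qty=8): fills=none; bids=[-] asks=[#1:8@96]
After op 2 [order #2] limit_sell(price=104, qty=4): fills=none; bids=[-] asks=[#1:8@96 #2:4@104]
After op 3 [order #3] limit_sell(price=101, qty=10): fills=none; bids=[-] asks=[#1:8@96 #3:10@101 #2:4@104]
After op 4 [order #4] limit_buy(price=97, qty=1): fills=#4x#1:1@96; bids=[-] asks=[#1:7@96 #3:10@101 #2:4@104]
After op 5 cancel(order #2): fills=none; bids=[-] asks=[#1:7@96 #3:10@101]
After op 6 [order #5] market_sell(qty=4): fills=none; bids=[-] asks=[#1:7@96 #3:10@101]
After op 7 cancel(order #1): fills=none; bids=[-] asks=[#3:10@101]
After op 8 [order #6] market_buy(qty=3): fills=#6x#3:3@101; bids=[-] asks=[#3:7@101]

Answer: bid=- ask=96
bid=- ask=96
bid=- ask=96
bid=- ask=96
bid=- ask=96
bid=- ask=96
bid=- ask=101
bid=- ask=101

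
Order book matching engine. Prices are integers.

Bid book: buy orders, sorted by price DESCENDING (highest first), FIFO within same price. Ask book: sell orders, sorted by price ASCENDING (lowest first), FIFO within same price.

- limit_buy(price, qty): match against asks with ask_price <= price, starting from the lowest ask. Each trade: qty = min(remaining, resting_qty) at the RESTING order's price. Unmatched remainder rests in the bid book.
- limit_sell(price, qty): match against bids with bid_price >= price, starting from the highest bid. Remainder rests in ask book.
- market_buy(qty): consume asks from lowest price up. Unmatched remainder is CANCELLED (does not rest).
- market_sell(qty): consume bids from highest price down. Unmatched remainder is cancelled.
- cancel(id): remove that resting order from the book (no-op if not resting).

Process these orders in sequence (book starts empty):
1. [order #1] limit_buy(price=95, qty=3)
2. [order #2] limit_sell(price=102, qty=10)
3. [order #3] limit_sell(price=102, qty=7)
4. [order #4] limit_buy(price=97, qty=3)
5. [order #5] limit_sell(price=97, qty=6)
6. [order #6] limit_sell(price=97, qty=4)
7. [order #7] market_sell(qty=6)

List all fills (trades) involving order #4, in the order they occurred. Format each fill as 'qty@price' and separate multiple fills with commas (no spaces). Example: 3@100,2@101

After op 1 [order #1] limit_buy(price=95, qty=3): fills=none; bids=[#1:3@95] asks=[-]
After op 2 [order #2] limit_sell(price=102, qty=10): fills=none; bids=[#1:3@95] asks=[#2:10@102]
After op 3 [order #3] limit_sell(price=102, qty=7): fills=none; bids=[#1:3@95] asks=[#2:10@102 #3:7@102]
After op 4 [order #4] limit_buy(price=97, qty=3): fills=none; bids=[#4:3@97 #1:3@95] asks=[#2:10@102 #3:7@102]
After op 5 [order #5] limit_sell(price=97, qty=6): fills=#4x#5:3@97; bids=[#1:3@95] asks=[#5:3@97 #2:10@102 #3:7@102]
After op 6 [order #6] limit_sell(price=97, qty=4): fills=none; bids=[#1:3@95] asks=[#5:3@97 #6:4@97 #2:10@102 #3:7@102]
After op 7 [order #7] market_sell(qty=6): fills=#1x#7:3@95; bids=[-] asks=[#5:3@97 #6:4@97 #2:10@102 #3:7@102]

Answer: 3@97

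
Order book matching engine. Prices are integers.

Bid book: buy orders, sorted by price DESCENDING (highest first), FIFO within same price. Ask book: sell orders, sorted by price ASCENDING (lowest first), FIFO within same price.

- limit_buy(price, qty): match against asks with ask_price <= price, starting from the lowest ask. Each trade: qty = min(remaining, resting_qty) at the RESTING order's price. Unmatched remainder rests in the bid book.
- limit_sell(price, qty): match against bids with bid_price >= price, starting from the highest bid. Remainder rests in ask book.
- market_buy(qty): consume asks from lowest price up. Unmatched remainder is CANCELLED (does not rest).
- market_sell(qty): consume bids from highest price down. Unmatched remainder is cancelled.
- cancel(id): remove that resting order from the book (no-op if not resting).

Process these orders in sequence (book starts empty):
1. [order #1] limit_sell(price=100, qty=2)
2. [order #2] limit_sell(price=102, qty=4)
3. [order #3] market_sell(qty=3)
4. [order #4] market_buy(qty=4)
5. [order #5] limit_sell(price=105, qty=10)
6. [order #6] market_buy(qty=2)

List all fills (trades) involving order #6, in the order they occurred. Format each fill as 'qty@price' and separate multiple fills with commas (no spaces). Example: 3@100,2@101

After op 1 [order #1] limit_sell(price=100, qty=2): fills=none; bids=[-] asks=[#1:2@100]
After op 2 [order #2] limit_sell(price=102, qty=4): fills=none; bids=[-] asks=[#1:2@100 #2:4@102]
After op 3 [order #3] market_sell(qty=3): fills=none; bids=[-] asks=[#1:2@100 #2:4@102]
After op 4 [order #4] market_buy(qty=4): fills=#4x#1:2@100 #4x#2:2@102; bids=[-] asks=[#2:2@102]
After op 5 [order #5] limit_sell(price=105, qty=10): fills=none; bids=[-] asks=[#2:2@102 #5:10@105]
After op 6 [order #6] market_buy(qty=2): fills=#6x#2:2@102; bids=[-] asks=[#5:10@105]

Answer: 2@102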